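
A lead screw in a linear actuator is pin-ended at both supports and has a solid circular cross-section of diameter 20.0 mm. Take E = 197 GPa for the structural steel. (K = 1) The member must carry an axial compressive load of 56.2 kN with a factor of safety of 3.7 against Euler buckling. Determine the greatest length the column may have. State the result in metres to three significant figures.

L_max ≈ 0.271 m

I = πd⁴/64 = π×20.0⁴/64 = 7.854×10^3 mm⁴
I = 7.854×10^-9 m⁴
Required critical load P_cr = n·P = 3.7 × 56.2 = 207.9 kN = 2.079×10^5 N
From P_cr = π²EI/(K·L)²:  L = (1/K)·√(π²EI/P_cr) = (1/1)·√(π²×1.97×10^11×7.854×10^-9/2.079×10^5)
L = 0.271 m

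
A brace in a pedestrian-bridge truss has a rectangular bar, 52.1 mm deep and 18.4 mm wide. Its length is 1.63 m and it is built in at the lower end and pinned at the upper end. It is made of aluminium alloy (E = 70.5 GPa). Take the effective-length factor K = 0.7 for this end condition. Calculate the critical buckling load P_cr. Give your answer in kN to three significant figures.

P_cr ≈ 14.5 kN

Buckling occurs about the weak axis: I_min = h·b³/12 with b = 18.4 mm (the shorter side).
I_min = 52.1×18.4³/12 = 2.705×10^4 mm⁴
I = 2.705×10^4 mm⁴ = 2.705×10^-8 m⁴
Effective length L_e = K·L = 0.7 × 1.63 = 1.141 m
P_cr = π²EI / L_e² = π² × 70.5×10⁹ × 2.705×10^-8 / 1.141² = 1.446×10^4 N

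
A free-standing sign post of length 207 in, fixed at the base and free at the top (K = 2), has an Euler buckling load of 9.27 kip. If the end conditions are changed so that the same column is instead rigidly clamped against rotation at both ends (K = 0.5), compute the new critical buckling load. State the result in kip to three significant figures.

P_cr ≈ 148 kip

P_cr ∝ 1/K², so P_cr,new = P_cr,old × (K_old/K_new)² = 9.27 × (2/0.5)²
= 9.27 × 16.00 = 148 kip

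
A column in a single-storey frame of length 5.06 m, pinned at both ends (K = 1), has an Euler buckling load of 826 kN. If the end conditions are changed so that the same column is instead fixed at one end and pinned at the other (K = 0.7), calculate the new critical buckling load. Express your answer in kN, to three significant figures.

P_cr ≈ 1690 kN

P_cr ∝ 1/K², so P_cr,new = P_cr,old × (K_old/K_new)² = 826 × (1/0.7)²
= 826 × 2.041 = 1690 kN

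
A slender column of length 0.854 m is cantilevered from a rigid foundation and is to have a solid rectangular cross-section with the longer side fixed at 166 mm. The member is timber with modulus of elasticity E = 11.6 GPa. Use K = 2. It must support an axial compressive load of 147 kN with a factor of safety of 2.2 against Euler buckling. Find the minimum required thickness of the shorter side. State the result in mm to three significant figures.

Required P_cr = n·P = 2.2 × 147 = 323.4 kN
L_e = K·L = 2 × 0.854 = 1.708 m
Required I = P_cr·L_e²/(π²E) = 3.234×10^5 × 1.708² / (π² × 1.16×10^10) = 8.241×10^-6 m⁴
I_req = 8.241×10^6 mm⁴
Rectangle, weak axis: I_min = h·b³/12 with h = 166 mm fixed  ⇒  b = (12I/h)^(1/3) = 84.1 mm

b ≈ 84.1 mm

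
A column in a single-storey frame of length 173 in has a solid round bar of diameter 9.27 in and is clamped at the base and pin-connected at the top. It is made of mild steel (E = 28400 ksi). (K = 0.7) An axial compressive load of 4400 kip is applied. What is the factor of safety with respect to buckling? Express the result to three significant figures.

n ≈ 1.57

I = πd⁴/64 = π×9.27⁴/64 = 362.5 in⁴
Effective length L_e = K·L = 0.7 × 173 = 121.1 in
P_cr = π²EI / L_e² = π² × 28400×10³ × 362.5 / 121.1² = 6.928×10^6 lb
Factor of safety n = P_cr / P = 6928.2 / 4400 = 1.57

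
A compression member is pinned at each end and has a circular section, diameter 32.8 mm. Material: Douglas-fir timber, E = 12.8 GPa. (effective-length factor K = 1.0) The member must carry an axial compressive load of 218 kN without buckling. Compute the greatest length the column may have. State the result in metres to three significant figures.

I = πd⁴/64 = π×32.8⁴/64 = 5.682×10^4 mm⁴
I = 5.682×10^-8 m⁴
At the buckling limit P_cr = P = 2.180×10^5 N
From P_cr = π²EI/(K·L)²:  L = (1/K)·√(π²EI/P_cr) = (1/1)·√(π²×1.28×10^10×5.682×10^-8/2.180×10^5)
L = 0.181 m

L_max ≈ 0.181 m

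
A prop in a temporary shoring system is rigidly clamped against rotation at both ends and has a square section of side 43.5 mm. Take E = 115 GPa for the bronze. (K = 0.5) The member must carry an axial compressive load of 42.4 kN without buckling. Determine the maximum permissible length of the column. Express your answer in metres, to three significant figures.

I = a⁴/12 = 43.5⁴/12 = 2.984×10^5 mm⁴
I = 2.984×10^-7 m⁴
At the buckling limit P_cr = P = 4.240×10^4 N
From P_cr = π²EI/(K·L)²:  L = (1/K)·√(π²EI/P_cr) = (1/0.5)·√(π²×1.15×10^11×2.984×10^-7/4.240×10^4)
L = 5.65 m

L_max ≈ 5.65 m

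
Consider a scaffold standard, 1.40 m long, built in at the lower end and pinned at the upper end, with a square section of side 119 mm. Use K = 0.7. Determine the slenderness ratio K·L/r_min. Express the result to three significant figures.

λ ≈ 28.5

I = a⁴/12 = 119⁴/12 = 1.671×10^7 mm⁴
A = 1.416×10^4 mm²;  r_min = √(I/A) = √(1.671×10^7/1.416×10^4) = 34.35 mm
L_e = K·L = 0.7 × 1.40 m = 0.9800 m = 980.00 mm
λ = L_e / r_min = 980.00 / 34.35 = 28.5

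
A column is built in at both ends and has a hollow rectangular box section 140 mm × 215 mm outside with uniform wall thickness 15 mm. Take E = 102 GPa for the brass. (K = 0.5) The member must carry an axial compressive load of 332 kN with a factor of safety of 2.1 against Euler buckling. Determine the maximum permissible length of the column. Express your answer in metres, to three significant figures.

Inner dimensions: h_i = 215 − 2×15 = 185.0 mm, b_i = 140 − 2×15 = 110.0 mm
Weak-axis I_min = (h_o·b_o³ − h_i·b_i³)/12 with b_o = 140, b_i = 110.0 mm (shorter outer/inner sides).
I_min = (215×140³ − 185.0×110.0³)/12 = 2.864×10^7 mm⁴
I = 2.864×10^-5 m⁴
Required critical load P_cr = n·P = 2.1 × 332 = 697.2 kN = 6.972×10^5 N
From P_cr = π²EI/(K·L)²:  L = (1/K)·√(π²EI/P_cr) = (1/0.5)·√(π²×1.02×10^11×2.864×10^-5/6.972×10^5)
L = 12.9 m

L_max ≈ 12.9 m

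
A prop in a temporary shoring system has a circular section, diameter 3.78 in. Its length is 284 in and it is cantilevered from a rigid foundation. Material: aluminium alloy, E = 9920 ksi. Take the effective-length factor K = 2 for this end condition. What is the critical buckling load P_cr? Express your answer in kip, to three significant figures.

P_cr ≈ 3.04 kip

I = πd⁴/64 = π×3.78⁴/64 = 10.02 in⁴
Effective length L_e = K·L = 2 × 284 = 568.0 in
P_cr = π²EI / L_e² = π² × 9920×10³ × 10.02 / 568.0² = 3.041×10^3 lb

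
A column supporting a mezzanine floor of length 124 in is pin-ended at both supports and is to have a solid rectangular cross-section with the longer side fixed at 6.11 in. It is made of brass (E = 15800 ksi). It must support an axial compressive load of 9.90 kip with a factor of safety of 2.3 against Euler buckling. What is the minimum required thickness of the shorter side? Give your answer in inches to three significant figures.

b ≈ 1.64 in

Required P_cr = n·P = 2.3 × 9.90 = 22.77 kip
L_e = K·L = 1 × 124 = 124.0 in
Required I = P_cr·L_e²/(π²E) = 2.277×10^4 × 124.0² / (π² × 1.58×10^7) = 2.245 in⁴
Rectangle, weak axis: I_min = h·b³/12 with h = 6.11 in fixed  ⇒  b = (12I/h)^(1/3) = 1.64 in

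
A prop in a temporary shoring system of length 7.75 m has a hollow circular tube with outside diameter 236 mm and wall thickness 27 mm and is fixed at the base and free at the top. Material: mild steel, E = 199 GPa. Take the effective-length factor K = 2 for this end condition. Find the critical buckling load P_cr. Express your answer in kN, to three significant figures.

Inner diameter d_i = 236 − 2×27 = 182.0 mm
I = π(d_o⁴ − d_i⁴)/64 = π(236⁴ − 182.0⁴)/64 = 9.841×10^7 mm⁴
I = 9.841×10^7 mm⁴ = 9.841×10^-5 m⁴
Effective length L_e = K·L = 2 × 7.75 = 15.50 m
P_cr = π²EI / L_e² = π² × 199×10⁹ × 9.841×10^-5 / 15.50² = 8.045×10^5 N

P_cr ≈ 805 kN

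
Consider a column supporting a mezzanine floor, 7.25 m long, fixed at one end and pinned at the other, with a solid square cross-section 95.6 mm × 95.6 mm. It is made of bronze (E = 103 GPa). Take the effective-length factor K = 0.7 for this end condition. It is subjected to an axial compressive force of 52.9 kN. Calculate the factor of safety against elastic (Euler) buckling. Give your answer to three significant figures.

n ≈ 5.19

I = a⁴/12 = 95.6⁴/12 = 6.961×10^6 mm⁴
I = 6.961×10^6 mm⁴ = 6.961×10^-6 m⁴
Effective length L_e = K·L = 0.7 × 7.25 = 5.075 m
P_cr = π²EI / L_e² = π² × 103×10⁹ × 6.961×10^-6 / 5.075² = 2.747×10^5 N
Factor of safety n = P_cr / P = 274.74 / 52.9 = 5.19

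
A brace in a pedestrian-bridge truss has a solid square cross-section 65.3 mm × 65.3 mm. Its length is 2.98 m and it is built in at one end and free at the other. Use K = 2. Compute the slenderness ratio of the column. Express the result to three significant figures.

λ ≈ 316

For a square r = a/√12 = 65.3/√12 = 18.85 mm
L_e = K·L = 2 × 2.98 m = 5.960 m = 5960.0 mm
λ = L_e / r_min = 5960.0 / 18.85 = 316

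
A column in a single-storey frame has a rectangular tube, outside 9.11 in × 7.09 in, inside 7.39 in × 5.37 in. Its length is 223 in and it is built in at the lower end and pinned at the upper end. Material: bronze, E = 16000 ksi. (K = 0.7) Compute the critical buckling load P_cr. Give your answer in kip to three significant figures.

P_cr ≈ 1140 kip

Weak-axis I_min = (h_o·b_o³ − h_i·b_i³)/12 with b_o = 7.09, b_i = 5.370 in (shorter outer/inner sides).
I_min = (9.11×7.09³ − 7.390×5.370³)/12 = 175.2 in⁴
Effective length L_e = K·L = 0.7 × 223 = 156.1 in
P_cr = π²EI / L_e² = π² × 16000×10³ × 175.2 / 156.1² = 1.135×10^6 lb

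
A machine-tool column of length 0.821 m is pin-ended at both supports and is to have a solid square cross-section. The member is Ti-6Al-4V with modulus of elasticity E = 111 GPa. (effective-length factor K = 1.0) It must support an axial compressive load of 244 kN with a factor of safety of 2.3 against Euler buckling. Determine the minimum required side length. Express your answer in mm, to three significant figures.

a ≈ 45.1 mm

Required P_cr = n·P = 2.3 × 244 = 561.2 kN
L_e = K·L = 1 × 0.821 = 0.8210 m
Required I = P_cr·L_e²/(π²E) = 5.612×10^5 × 0.8210² / (π² × 1.11×10^11) = 3.453×10^-7 m⁴
I_req = 3.453×10^5 mm⁴
Solid square: I = a⁴/12  ⇒  a = (12I)^(1/4) = (12×3.453×10^5)^(1/4) = 45.1 mm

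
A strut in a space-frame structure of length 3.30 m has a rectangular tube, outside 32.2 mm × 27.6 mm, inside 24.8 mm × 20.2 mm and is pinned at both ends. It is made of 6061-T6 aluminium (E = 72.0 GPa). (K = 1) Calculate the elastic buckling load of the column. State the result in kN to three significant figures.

P_cr ≈ 2.57 kN

Weak-axis I_min = (h_o·b_o³ − h_i·b_i³)/12 with b_o = 27.6, b_i = 20.20 mm (shorter outer/inner sides).
I_min = (32.2×27.6³ − 24.80×20.20³)/12 = 3.938×10^4 mm⁴
I = 3.938×10^4 mm⁴ = 3.938×10^-8 m⁴
Effective length L_e = K·L = 1 × 3.30 = 3.300 m
P_cr = π²EI / L_e² = π² × 72.0×10⁹ × 3.938×10^-8 / 3.300² = 2.570×10^3 N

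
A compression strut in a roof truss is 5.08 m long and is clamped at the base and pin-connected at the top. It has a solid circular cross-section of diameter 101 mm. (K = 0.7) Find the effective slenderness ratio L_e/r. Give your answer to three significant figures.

For a solid circle r = d/4 = 101/4 = 25.25 mm
L_e = K·L = 0.7 × 5.08 m = 3.556 m = 3556.0 mm
λ = L_e / r_min = 3556.0 / 25.25 = 141

λ ≈ 141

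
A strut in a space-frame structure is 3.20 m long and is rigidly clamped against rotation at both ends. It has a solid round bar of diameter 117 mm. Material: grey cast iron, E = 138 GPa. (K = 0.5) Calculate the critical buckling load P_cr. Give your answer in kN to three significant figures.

P_cr ≈ 4890 kN

I = πd⁴/64 = π×117⁴/64 = 9.198×10^6 mm⁴
I = 9.198×10^6 mm⁴ = 9.198×10^-6 m⁴
Effective length L_e = K·L = 0.5 × 3.20 = 1.600 m
P_cr = π²EI / L_e² = π² × 138×10⁹ × 9.198×10^-6 / 1.600² = 4.894×10^6 N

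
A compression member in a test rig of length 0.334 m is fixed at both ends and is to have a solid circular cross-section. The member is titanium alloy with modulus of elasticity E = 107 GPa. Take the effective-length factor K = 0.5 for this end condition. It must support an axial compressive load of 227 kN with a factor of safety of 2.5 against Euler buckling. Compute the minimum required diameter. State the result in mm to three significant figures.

d ≈ 23.5 mm

Required P_cr = n·P = 2.5 × 227 = 567.5 kN
L_e = K·L = 0.5 × 0.334 = 0.1670 m
Required I = P_cr·L_e²/(π²E) = 5.675×10^5 × 0.1670² / (π² × 1.07×10^11) = 1.499×10^-8 m⁴
I_req = 1.499×10^4 mm⁴
Solid circle: I = πd⁴/64  ⇒  d = (64I/π)^(1/4) = (64×1.499×10^4/π)^(1/4) = 23.5 mm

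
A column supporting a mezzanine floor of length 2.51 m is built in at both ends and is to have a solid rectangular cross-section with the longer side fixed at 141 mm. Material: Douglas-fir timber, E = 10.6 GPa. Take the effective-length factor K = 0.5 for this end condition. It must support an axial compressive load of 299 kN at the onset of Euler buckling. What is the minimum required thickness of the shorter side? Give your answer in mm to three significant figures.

b ≈ 72.6 mm

L_e = K·L = 0.5 × 2.51 = 1.255 m
Required I = P_cr·L_e²/(π²E) = 2.990×10^5 × 1.255² / (π² × 1.06×10^10) = 4.501×10^-6 m⁴
I_req = 4.501×10^6 mm⁴
Rectangle, weak axis: I_min = h·b³/12 with h = 141 mm fixed  ⇒  b = (12I/h)^(1/3) = 72.6 mm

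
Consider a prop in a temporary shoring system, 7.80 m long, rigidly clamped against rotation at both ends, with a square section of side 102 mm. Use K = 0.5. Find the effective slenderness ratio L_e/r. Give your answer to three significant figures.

I = a⁴/12 = 102⁴/12 = 9.020×10^6 mm⁴
A = 1.040×10^4 mm²;  r_min = √(I/A) = √(9.020×10^6/1.040×10^4) = 29.44 mm
L_e = K·L = 0.5 × 7.80 m = 3.900 m = 3900.0 mm
λ = L_e / r_min = 3900.0 / 29.44 = 132

λ ≈ 132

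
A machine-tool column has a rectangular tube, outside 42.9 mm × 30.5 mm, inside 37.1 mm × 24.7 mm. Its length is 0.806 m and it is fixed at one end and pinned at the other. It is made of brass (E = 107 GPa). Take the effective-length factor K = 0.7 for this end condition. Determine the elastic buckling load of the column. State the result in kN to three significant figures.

Weak-axis I_min = (h_o·b_o³ − h_i·b_i³)/12 with b_o = 30.5, b_i = 24.70 mm (shorter outer/inner sides).
I_min = (42.9×30.5³ − 37.10×24.70³)/12 = 5.484×10^4 mm⁴
I = 5.484×10^4 mm⁴ = 5.484×10^-8 m⁴
Effective length L_e = K·L = 0.7 × 0.806 = 0.5642 m
P_cr = π²EI / L_e² = π² × 107×10⁹ × 5.484×10^-8 / 0.5642² = 1.819×10^5 N

P_cr ≈ 182 kN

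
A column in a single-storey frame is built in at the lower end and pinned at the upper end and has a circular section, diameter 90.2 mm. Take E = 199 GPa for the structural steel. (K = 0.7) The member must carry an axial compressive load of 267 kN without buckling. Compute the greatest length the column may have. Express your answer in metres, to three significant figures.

L_max ≈ 6.98 m

I = πd⁴/64 = π×90.2⁴/64 = 3.249×10^6 mm⁴
I = 3.249×10^-6 m⁴
At the buckling limit P_cr = P = 2.670×10^5 N
From P_cr = π²EI/(K·L)²:  L = (1/K)·√(π²EI/P_cr) = (1/0.7)·√(π²×1.99×10^11×3.249×10^-6/2.670×10^5)
L = 6.98 m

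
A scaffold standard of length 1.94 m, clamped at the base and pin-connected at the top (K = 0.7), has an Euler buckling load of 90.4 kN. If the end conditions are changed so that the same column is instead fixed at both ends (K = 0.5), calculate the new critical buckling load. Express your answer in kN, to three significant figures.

P_cr ≈ 177 kN

P_cr ∝ 1/K², so P_cr,new = P_cr,old × (K_old/K_new)² = 90.4 × (0.7/0.5)²
= 90.4 × 1.960 = 177 kN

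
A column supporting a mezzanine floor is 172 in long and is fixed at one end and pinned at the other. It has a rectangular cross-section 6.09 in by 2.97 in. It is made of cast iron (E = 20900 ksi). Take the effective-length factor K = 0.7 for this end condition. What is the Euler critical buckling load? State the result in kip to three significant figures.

Buckling occurs about the weak axis: I_min = h·b³/12 with b = 2.97 in (the shorter side).
I_min = 6.09×2.97³/12 = 13.30 in⁴
Effective length L_e = K·L = 0.7 × 172 = 120.4 in
P_cr = π²EI / L_e² = π² × 20900×10³ × 13.30 / 120.4² = 1.892×10^5 lb

P_cr ≈ 189 kip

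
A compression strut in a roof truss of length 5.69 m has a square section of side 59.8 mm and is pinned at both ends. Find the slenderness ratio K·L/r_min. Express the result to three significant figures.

For a square r = a/√12 = 59.8/√12 = 17.26 mm
L_e = K·L = 1 × 5.69 m = 5.690 m = 5690.0 mm
λ = L_e / r_min = 5690.0 / 17.26 = 330

λ ≈ 330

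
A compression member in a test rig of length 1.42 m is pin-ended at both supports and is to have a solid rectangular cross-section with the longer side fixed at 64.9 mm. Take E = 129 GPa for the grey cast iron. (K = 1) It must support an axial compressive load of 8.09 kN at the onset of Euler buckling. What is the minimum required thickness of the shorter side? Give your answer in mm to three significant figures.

b ≈ 13.3 mm

L_e = K·L = 1 × 1.42 = 1.420 m
Required I = P_cr·L_e²/(π²E) = 8.090×10^3 × 1.420² / (π² × 1.29×10^11) = 1.281×10^-8 m⁴
I_req = 1.281×10^4 mm⁴
Rectangle, weak axis: I_min = h·b³/12 with h = 64.9 mm fixed  ⇒  b = (12I/h)^(1/3) = 13.3 mm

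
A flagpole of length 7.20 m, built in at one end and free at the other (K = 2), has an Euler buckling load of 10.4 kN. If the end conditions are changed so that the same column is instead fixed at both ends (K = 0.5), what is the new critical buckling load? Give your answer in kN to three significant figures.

P_cr ∝ 1/K², so P_cr,new = P_cr,old × (K_old/K_new)² = 10.4 × (2/0.5)²
= 10.4 × 16.00 = 166 kN

P_cr ≈ 166 kN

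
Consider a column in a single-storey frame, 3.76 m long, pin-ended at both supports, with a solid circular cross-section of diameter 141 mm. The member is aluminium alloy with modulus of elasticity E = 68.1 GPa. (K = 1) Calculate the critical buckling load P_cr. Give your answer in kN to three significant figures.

I = πd⁴/64 = π×141⁴/64 = 1.940×10^7 mm⁴
I = 1.940×10^7 mm⁴ = 1.940×10^-5 m⁴
Effective length L_e = K·L = 1 × 3.76 = 3.760 m
P_cr = π²EI / L_e² = π² × 68.1×10⁹ × 1.940×10^-5 / 3.760² = 9.224×10^5 N

P_cr ≈ 922 kN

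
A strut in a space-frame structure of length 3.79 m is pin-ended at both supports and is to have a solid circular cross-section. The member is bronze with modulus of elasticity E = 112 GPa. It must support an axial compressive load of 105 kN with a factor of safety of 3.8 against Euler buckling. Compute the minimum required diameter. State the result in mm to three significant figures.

d ≈ 101 mm

Required P_cr = n·P = 3.8 × 105 = 399.0 kN
L_e = K·L = 1 × 3.79 = 3.790 m
Required I = P_cr·L_e²/(π²E) = 3.990×10^5 × 3.790² / (π² × 1.12×10^11) = 5.185×10^-6 m⁴
I_req = 5.185×10^6 mm⁴
Solid circle: I = πd⁴/64  ⇒  d = (64I/π)^(1/4) = (64×5.185×10^6/π)^(1/4) = 101 mm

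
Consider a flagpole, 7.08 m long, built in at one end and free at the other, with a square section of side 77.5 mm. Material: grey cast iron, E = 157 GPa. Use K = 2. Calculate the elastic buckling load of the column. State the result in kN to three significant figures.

I = a⁴/12 = 77.5⁴/12 = 3.006×10^6 mm⁴
I = 3.006×10^6 mm⁴ = 3.006×10^-6 m⁴
Effective length L_e = K·L = 2 × 7.08 = 14.16 m
P_cr = π²EI / L_e² = π² × 157×10⁹ × 3.006×10^-6 / 14.16² = 2.323×10^4 N

P_cr ≈ 23.2 kN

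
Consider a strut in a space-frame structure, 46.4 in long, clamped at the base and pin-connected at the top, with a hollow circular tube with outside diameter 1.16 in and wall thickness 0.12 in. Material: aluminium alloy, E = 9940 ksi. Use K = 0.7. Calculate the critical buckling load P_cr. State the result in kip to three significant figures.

Inner diameter d_i = 1.16 − 2×0.12 = 0.9200 in
I = π(d_o⁴ − d_i⁴)/64 = π(1.16⁴ − 0.9200⁴)/64 = 5.371×10^-2 in⁴
Effective length L_e = K·L = 0.7 × 46.4 = 32.48 in
P_cr = π²EI / L_e² = π² × 9940×10³ × 5.371×10^-2 / 32.48² = 4.995×10^3 lb

P_cr ≈ 5.00 kip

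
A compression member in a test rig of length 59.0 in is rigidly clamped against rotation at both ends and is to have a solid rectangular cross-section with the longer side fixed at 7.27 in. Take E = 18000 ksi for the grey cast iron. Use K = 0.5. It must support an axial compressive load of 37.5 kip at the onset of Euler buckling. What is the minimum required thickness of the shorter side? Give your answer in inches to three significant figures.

b ≈ 0.672 in

L_e = K·L = 0.5 × 59.0 = 29.50 in
Required I = P_cr·L_e²/(π²E) = 3.750×10^4 × 29.50² / (π² × 1.80×10^7) = 0.1837 in⁴
Rectangle, weak axis: I_min = h·b³/12 with h = 7.27 in fixed  ⇒  b = (12I/h)^(1/3) = 0.672 in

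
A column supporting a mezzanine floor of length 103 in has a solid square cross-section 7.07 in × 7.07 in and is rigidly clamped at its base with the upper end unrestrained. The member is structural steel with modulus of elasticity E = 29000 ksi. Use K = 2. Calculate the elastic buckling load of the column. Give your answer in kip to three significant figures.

P_cr ≈ 1400 kip

I = a⁴/12 = 7.07⁴/12 = 208.2 in⁴
Effective length L_e = K·L = 2 × 103 = 206.0 in
P_cr = π²EI / L_e² = π² × 29000×10³ × 208.2 / 206.0² = 1.404×10^6 lb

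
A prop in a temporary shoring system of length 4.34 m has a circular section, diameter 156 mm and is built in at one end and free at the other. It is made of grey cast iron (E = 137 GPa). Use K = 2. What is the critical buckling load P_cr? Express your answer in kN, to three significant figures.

P_cr ≈ 522 kN

I = πd⁴/64 = π×156⁴/64 = 2.907×10^7 mm⁴
I = 2.907×10^7 mm⁴ = 2.907×10^-5 m⁴
Effective length L_e = K·L = 2 × 4.34 = 8.680 m
P_cr = π²EI / L_e² = π² × 137×10⁹ × 2.907×10^-5 / 8.680² = 5.217×10^5 N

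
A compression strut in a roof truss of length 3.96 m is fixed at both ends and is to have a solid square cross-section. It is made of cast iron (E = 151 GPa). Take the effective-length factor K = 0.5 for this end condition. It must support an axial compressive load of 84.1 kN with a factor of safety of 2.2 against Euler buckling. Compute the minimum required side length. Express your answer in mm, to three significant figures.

Required P_cr = n·P = 2.2 × 84.1 = 185.0 kN
L_e = K·L = 0.5 × 3.96 = 1.980 m
Required I = P_cr·L_e²/(π²E) = 1.850×10^5 × 1.980² / (π² × 1.51×10^11) = 4.867×10^-7 m⁴
I_req = 4.867×10^5 mm⁴
Solid square: I = a⁴/12  ⇒  a = (12I)^(1/4) = (12×4.867×10^5)^(1/4) = 49.2 mm

a ≈ 49.2 mm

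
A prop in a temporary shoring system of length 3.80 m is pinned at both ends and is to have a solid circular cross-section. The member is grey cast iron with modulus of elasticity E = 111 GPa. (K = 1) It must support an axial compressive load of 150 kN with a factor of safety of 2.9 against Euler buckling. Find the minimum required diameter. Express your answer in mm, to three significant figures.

d ≈ 104 mm

Required P_cr = n·P = 2.9 × 150 = 435.0 kN
L_e = K·L = 1 × 3.80 = 3.800 m
Required I = P_cr·L_e²/(π²E) = 4.350×10^5 × 3.800² / (π² × 1.11×10^11) = 5.734×10^-6 m⁴
I_req = 5.734×10^6 mm⁴
Solid circle: I = πd⁴/64  ⇒  d = (64I/π)^(1/4) = (64×5.734×10^6/π)^(1/4) = 104 mm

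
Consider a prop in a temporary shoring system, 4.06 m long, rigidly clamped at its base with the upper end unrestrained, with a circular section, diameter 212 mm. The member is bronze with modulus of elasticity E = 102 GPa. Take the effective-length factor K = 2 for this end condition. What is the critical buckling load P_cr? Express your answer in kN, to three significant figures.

P_cr ≈ 1510 kN

I = πd⁴/64 = π×212⁴/64 = 9.915×10^7 mm⁴
I = 9.915×10^7 mm⁴ = 9.915×10^-5 m⁴
Effective length L_e = K·L = 2 × 4.06 = 8.120 m
P_cr = π²EI / L_e² = π² × 102×10⁹ × 9.915×10^-5 / 8.120² = 1.514×10^6 N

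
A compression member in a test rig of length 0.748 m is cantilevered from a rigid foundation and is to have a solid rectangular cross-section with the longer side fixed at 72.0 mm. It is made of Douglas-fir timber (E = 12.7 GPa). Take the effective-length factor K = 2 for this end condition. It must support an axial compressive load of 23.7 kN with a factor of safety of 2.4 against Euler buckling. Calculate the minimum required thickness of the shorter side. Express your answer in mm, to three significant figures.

b ≈ 55.3 mm

Required P_cr = n·P = 2.4 × 23.7 = 56.88 kN
L_e = K·L = 2 × 0.748 = 1.496 m
Required I = P_cr·L_e²/(π²E) = 5.688×10^4 × 1.496² / (π² × 1.27×10^10) = 1.016×10^-6 m⁴
I_req = 1.016×10^6 mm⁴
Rectangle, weak axis: I_min = h·b³/12 with h = 72.0 mm fixed  ⇒  b = (12I/h)^(1/3) = 55.3 mm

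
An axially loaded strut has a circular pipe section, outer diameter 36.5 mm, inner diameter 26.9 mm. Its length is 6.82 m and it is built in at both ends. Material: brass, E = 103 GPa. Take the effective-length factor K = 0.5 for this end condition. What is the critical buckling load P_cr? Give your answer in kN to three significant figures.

d_o = 36.5 mm, d_i = 26.9 mm
I = π(d_o⁴ − d_i⁴)/64 = π(36.5⁴ − 26.90⁴)/64 = 6.142×10^4 mm⁴
I = 6.142×10^4 mm⁴ = 6.142×10^-8 m⁴
Effective length L_e = K·L = 0.5 × 6.82 = 3.410 m
P_cr = π²EI / L_e² = π² × 103×10⁹ × 6.142×10^-8 / 3.410² = 5.370×10^3 N

P_cr ≈ 5.37 kN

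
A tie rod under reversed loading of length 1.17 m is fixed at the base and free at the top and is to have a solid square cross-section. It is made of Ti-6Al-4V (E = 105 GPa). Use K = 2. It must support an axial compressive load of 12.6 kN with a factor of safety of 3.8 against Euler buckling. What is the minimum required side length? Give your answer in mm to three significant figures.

Required P_cr = n·P = 3.8 × 12.6 = 47.88 kN
L_e = K·L = 2 × 1.17 = 2.340 m
Required I = P_cr·L_e²/(π²E) = 4.788×10^4 × 2.340² / (π² × 1.05×10^11) = 2.530×10^-7 m⁴
I_req = 2.530×10^5 mm⁴
Solid square: I = a⁴/12  ⇒  a = (12I)^(1/4) = (12×2.530×10^5)^(1/4) = 41.7 mm

a ≈ 41.7 mm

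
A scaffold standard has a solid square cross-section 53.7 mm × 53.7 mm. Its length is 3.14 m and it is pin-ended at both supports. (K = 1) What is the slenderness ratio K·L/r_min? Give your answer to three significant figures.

I = a⁴/12 = 53.7⁴/12 = 6.930×10^5 mm⁴
A = 2.884×10^3 mm²;  r_min = √(I/A) = √(6.930×10^5/2.884×10^3) = 15.50 mm
L_e = K·L = 1 × 3.14 m = 3.140 m = 3140.0 mm
λ = L_e / r_min = 3140.0 / 15.50 = 203

λ ≈ 203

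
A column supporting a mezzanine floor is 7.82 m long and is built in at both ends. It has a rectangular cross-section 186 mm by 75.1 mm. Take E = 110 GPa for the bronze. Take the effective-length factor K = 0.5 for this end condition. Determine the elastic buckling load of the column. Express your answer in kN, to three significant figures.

Buckling occurs about the weak axis: I_min = h·b³/12 with b = 75.1 mm (the shorter side).
I_min = 186×75.1³/12 = 6.565×10^6 mm⁴
I = 6.565×10^6 mm⁴ = 6.565×10^-6 m⁴
Effective length L_e = K·L = 0.5 × 7.82 = 3.910 m
P_cr = π²EI / L_e² = π² × 110×10⁹ × 6.565×10^-6 / 3.910² = 4.662×10^5 N

P_cr ≈ 466 kN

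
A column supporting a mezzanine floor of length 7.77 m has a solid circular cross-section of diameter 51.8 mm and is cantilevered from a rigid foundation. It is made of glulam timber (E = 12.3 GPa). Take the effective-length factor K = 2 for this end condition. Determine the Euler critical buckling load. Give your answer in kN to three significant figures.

P_cr ≈ 0.178 kN

I = πd⁴/64 = π×51.8⁴/64 = 3.534×10^5 mm⁴
I = 3.534×10^5 mm⁴ = 3.534×10^-7 m⁴
Effective length L_e = K·L = 2 × 7.77 = 15.54 m
P_cr = π²EI / L_e² = π² × 12.3×10⁹ × 3.534×10^-7 / 15.54² = 177.7 N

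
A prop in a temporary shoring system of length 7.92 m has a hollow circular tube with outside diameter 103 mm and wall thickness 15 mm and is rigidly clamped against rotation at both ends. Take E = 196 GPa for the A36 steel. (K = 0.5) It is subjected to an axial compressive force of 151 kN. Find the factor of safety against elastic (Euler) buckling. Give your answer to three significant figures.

Inner diameter d_i = 103 − 2×15 = 73.00 mm
I = π(d_o⁴ − d_i⁴)/64 = π(103⁴ − 73.00⁴)/64 = 4.131×10^6 mm⁴
I = 4.131×10^6 mm⁴ = 4.131×10^-6 m⁴
Effective length L_e = K·L = 0.5 × 7.92 = 3.960 m
P_cr = π²EI / L_e² = π² × 196×10⁹ × 4.131×10^-6 / 3.960² = 5.096×10^5 N
Factor of safety n = P_cr / P = 509.57 / 151 = 3.37

n ≈ 3.37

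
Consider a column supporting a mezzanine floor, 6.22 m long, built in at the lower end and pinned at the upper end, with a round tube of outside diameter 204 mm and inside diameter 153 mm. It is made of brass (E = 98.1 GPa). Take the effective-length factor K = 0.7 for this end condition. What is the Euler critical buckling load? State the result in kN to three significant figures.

d_o = 204 mm, d_i = 153 mm
I = π(d_o⁴ − d_i⁴)/64 = π(204⁴ − 153.0⁴)/64 = 5.812×10^7 mm⁴
I = 5.812×10^7 mm⁴ = 5.812×10^-5 m⁴
Effective length L_e = K·L = 0.7 × 6.22 = 4.354 m
P_cr = π²EI / L_e² = π² × 98.1×10⁹ × 5.812×10^-5 / 4.354² = 2.968×10^6 N

P_cr ≈ 2970 kN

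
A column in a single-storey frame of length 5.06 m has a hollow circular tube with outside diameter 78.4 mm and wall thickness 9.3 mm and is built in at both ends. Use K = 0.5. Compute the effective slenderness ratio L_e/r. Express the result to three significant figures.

λ ≈ 103

Inner diameter d_i = 78.4 − 2×9.3 = 59.80 mm
I = π(d_o⁴ − d_i⁴)/64 = π(78.4⁴ − 59.80⁴)/64 = 1.227×10^6 mm⁴
A = 2.019×10^3 mm²;  r_min = √(I/A) = √(1.227×10^6/2.019×10^3) = 24.65 mm
L_e = K·L = 0.5 × 5.06 m = 2.530 m = 2530.0 mm
λ = L_e / r_min = 2530.0 / 24.65 = 103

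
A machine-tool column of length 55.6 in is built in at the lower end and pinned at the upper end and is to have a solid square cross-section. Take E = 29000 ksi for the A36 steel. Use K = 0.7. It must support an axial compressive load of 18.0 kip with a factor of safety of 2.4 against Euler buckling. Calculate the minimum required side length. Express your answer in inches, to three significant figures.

a ≈ 1.29 in

Required P_cr = n·P = 2.4 × 18.0 = 43.20 kip
L_e = K·L = 0.7 × 55.6 = 38.92 in
Required I = P_cr·L_e²/(π²E) = 4.320×10^4 × 38.92² / (π² × 2.90×10^7) = 0.2286 in⁴
Solid square: I = a⁴/12  ⇒  a = (12I)^(1/4) = (12×0.2286)^(1/4) = 1.29 in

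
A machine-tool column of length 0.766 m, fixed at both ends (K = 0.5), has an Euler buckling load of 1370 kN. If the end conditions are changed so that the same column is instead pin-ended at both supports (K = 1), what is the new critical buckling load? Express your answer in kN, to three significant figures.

P_cr ≈ 342 kN

P_cr ∝ 1/K², so P_cr,new = P_cr,old × (K_old/K_new)² = 1370 × (0.5/1)²
= 1370 × 0.2500 = 342 kN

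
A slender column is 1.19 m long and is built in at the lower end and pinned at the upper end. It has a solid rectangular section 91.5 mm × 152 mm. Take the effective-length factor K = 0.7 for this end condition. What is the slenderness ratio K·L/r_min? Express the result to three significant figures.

For a rectangle r_min = b/√12 = 91.5/√12 = 26.41 mm
L_e = K·L = 0.7 × 1.19 m = 0.8330 m = 833.00 mm
λ = L_e / r_min = 833.00 / 26.41 = 31.5

λ ≈ 31.5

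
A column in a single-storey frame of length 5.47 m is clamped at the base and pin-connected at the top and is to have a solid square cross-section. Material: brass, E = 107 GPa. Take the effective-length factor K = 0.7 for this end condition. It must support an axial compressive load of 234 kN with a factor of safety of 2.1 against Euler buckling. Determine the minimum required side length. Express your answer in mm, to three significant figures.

a ≈ 95.1 mm

Required P_cr = n·P = 2.1 × 234 = 491.4 kN
L_e = K·L = 0.7 × 5.47 = 3.829 m
Required I = P_cr·L_e²/(π²E) = 4.914×10^5 × 3.829² / (π² × 1.07×10^11) = 6.822×10^-6 m⁴
I_req = 6.822×10^6 mm⁴
Solid square: I = a⁴/12  ⇒  a = (12I)^(1/4) = (12×6.822×10^6)^(1/4) = 95.1 mm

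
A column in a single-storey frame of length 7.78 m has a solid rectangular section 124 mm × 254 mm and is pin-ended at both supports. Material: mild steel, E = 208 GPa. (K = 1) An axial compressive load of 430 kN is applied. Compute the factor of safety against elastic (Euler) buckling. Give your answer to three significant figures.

Buckling occurs about the weak axis: I_min = h·b³/12 with b = 124 mm (the shorter side).
I_min = 254×124³/12 = 4.036×10^7 mm⁴
I = 4.036×10^7 mm⁴ = 4.036×10^-5 m⁴
Effective length L_e = K·L = 1 × 7.78 = 7.780 m
P_cr = π²EI / L_e² = π² × 208×10⁹ × 4.036×10^-5 / 7.780² = 1.369×10^6 N
Factor of safety n = P_cr / P = 1368.7 / 430 = 3.18

n ≈ 3.18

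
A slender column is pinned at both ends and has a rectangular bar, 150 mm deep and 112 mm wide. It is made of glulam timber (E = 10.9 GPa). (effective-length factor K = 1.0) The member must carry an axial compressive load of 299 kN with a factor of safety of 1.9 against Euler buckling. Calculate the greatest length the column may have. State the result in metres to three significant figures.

L_max ≈ 1.82 m

Buckling occurs about the weak axis: I_min = h·b³/12 with b = 112 mm (the shorter side).
I_min = 150×112³/12 = 1.756×10^7 mm⁴
I = 1.756×10^-5 m⁴
Required critical load P_cr = n·P = 1.9 × 299 = 568.1 kN = 5.681×10^5 N
From P_cr = π²EI/(K·L)²:  L = (1/K)·√(π²EI/P_cr) = (1/1)·√(π²×1.09×10^10×1.756×10^-5/5.681×10^5)
L = 1.82 m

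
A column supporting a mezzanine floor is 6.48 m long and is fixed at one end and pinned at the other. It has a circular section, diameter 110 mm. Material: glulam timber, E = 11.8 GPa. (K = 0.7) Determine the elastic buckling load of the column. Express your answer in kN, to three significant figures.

I = πd⁴/64 = π×110⁴/64 = 7.187×10^6 mm⁴
I = 7.187×10^6 mm⁴ = 7.187×10^-6 m⁴
Effective length L_e = K·L = 0.7 × 6.48 = 4.536 m
P_cr = π²EI / L_e² = π² × 11.8×10⁹ × 7.187×10^-6 / 4.536² = 4.068×10^4 N

P_cr ≈ 40.7 kN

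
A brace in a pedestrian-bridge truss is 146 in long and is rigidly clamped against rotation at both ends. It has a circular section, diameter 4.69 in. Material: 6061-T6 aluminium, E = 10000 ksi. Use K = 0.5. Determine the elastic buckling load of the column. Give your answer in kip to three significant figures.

P_cr ≈ 440 kip

I = πd⁴/64 = π×4.69⁴/64 = 23.75 in⁴
Effective length L_e = K·L = 0.5 × 146 = 73.00 in
P_cr = π²EI / L_e² = π² × 10000×10³ × 23.75 / 73.00² = 4.399×10^5 lb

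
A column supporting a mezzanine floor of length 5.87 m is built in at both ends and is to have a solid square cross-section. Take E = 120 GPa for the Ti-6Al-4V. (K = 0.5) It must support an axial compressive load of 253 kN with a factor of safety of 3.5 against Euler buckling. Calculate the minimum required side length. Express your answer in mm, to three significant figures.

Required P_cr = n·P = 3.5 × 253 = 885.5 kN
L_e = K·L = 0.5 × 5.87 = 2.935 m
Required I = P_cr·L_e²/(π²E) = 8.855×10^5 × 2.935² / (π² × 1.20×10^11) = 6.441×10^-6 m⁴
I_req = 6.441×10^6 mm⁴
Solid square: I = a⁴/12  ⇒  a = (12I)^(1/4) = (12×6.441×10^6)^(1/4) = 93.8 mm

a ≈ 93.8 mm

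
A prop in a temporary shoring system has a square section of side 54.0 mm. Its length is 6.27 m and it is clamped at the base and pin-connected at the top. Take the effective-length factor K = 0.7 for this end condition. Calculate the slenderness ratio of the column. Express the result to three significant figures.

λ ≈ 282

For a square r = a/√12 = 54.0/√12 = 15.59 mm
L_e = K·L = 0.7 × 6.27 m = 4.389 m = 4389.0 mm
λ = L_e / r_min = 4389.0 / 15.59 = 282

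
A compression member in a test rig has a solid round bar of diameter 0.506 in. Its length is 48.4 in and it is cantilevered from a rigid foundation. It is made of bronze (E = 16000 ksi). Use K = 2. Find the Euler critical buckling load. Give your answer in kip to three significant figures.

I = πd⁴/64 = π×0.506⁴/64 = 3.218×10^-3 in⁴
Effective length L_e = K·L = 2 × 48.4 = 96.80 in
P_cr = π²EI / L_e² = π² × 16000×10³ × 3.218×10^-3 / 96.80² = 54.23 lb

P_cr ≈ 0.0542 kip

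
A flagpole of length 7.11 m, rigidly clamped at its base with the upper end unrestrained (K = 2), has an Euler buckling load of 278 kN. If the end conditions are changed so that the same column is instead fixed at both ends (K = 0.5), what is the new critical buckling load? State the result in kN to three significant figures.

P_cr ∝ 1/K², so P_cr,new = P_cr,old × (K_old/K_new)² = 278 × (2/0.5)²
= 278 × 16.00 = 4450 kN

P_cr ≈ 4450 kN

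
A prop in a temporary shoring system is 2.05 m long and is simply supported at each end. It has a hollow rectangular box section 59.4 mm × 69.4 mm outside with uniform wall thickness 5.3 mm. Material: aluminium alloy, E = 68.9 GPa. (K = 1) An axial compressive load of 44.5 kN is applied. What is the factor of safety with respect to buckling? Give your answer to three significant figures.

n ≈ 2.34

Inner dimensions: h_i = 69.4 − 2×5.3 = 58.80 mm, b_i = 59.4 − 2×5.3 = 48.80 mm
Weak-axis I_min = (h_o·b_o³ − h_i·b_i³)/12 with b_o = 59.4, b_i = 48.80 mm (shorter outer/inner sides).
I_min = (69.4×59.4³ − 58.80×48.80³)/12 = 6.426×10^5 mm⁴
I = 6.426×10^5 mm⁴ = 6.426×10^-7 m⁴
Effective length L_e = K·L = 1 × 2.05 = 2.050 m
P_cr = π²EI / L_e² = π² × 68.9×10⁹ × 6.426×10^-7 / 2.050² = 1.040×10^5 N
Factor of safety n = P_cr / P = 103.99 / 44.5 = 2.34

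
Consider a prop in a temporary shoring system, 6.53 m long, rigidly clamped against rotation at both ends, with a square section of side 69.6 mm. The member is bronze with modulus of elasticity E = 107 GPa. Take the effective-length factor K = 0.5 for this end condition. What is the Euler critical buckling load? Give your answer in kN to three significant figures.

P_cr ≈ 194 kN

I = a⁴/12 = 69.6⁴/12 = 1.955×10^6 mm⁴
I = 1.955×10^6 mm⁴ = 1.955×10^-6 m⁴
Effective length L_e = K·L = 0.5 × 6.53 = 3.265 m
P_cr = π²EI / L_e² = π² × 107×10⁹ × 1.955×10^-6 / 3.265² = 1.937×10^5 N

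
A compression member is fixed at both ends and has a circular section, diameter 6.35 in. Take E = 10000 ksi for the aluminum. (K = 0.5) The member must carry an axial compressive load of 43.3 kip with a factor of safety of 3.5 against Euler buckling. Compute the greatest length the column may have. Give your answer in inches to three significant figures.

L_max ≈ 456 in

I = πd⁴/64 = π×6.35⁴/64 = 79.81 in⁴
Required critical load P_cr = n·P = 3.5 × 43.3 = 151.5 kip = 1.515×10^5 lb
From P_cr = π²EI/(K·L)²:  L = (1/K)·√(π²EI/P_cr) = (1/0.5)·√(π²×1.00×10^7×79.81/1.515×10^5)
L = 456 in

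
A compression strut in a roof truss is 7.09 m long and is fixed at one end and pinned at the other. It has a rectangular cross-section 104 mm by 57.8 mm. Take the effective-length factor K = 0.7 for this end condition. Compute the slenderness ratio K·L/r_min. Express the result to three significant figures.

λ ≈ 297

Buckling occurs about the weak axis: I_min = h·b³/12 with b = 57.8 mm (the shorter side).
I_min = 104×57.8³/12 = 1.674×10^6 mm⁴
A = 6.011×10^3 mm²;  r_min = √(I/A) = √(1.674×10^6/6.011×10^3) = 16.69 mm
L_e = K·L = 0.7 × 7.09 m = 4.963 m = 4963.0 mm
λ = L_e / r_min = 4963.0 / 16.69 = 297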